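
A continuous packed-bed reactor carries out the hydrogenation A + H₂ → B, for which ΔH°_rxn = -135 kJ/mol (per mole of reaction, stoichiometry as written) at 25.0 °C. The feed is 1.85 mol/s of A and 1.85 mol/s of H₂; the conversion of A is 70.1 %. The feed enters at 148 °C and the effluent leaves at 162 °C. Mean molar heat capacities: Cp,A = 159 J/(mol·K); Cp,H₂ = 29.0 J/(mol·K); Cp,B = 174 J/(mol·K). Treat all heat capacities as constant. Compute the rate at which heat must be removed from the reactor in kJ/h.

Q_out = 622000 kJ/h

Extent of reaction ξ = 0.701 × 1.85 = 1.2969 mol/s
Reaction term: ξ·ΔH°_rxn = 1.2969 × -135 = -175.07 kJ/s
Sensible, feed 148→25 °C: -42.779 kJ/s
Outlet flows (mol/s): A 0.55315, H₂ 0.55315, B 1.2969
Sensible, products 25→162 °C: 45.161 kJ/s
Q = ΔH = -172.69 kJ/s = -172.69 kW
Heat removed = 621690 kJ/h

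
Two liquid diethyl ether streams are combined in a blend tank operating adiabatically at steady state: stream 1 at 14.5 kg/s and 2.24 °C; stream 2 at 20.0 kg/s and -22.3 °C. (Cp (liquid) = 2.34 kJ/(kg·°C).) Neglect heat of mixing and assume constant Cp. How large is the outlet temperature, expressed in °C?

No heat crosses the boundary, so H_out = H_in.
T_out = Σ ṁᵢCp,ᵢTᵢ / Σ ṁᵢCp,ᵢ
      = -967.64 / 80.73 = -11.986 °C

T_out = -12.0 °C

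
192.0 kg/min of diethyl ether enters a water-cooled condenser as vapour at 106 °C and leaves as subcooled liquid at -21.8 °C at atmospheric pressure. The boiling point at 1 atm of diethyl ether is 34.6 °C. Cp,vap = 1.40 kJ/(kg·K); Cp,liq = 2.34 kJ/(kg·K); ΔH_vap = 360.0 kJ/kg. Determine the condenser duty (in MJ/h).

vapour 106→34.6 °C: -99.96 kJ/kg
condensation at 34.6 °C: -360 kJ/kg
liquid 34.6→-21.8 °C: -131.98 kJ/kg
Δh = -99.96 + -360 + -131.98 = -591.94 kJ/kg
Q = ṁ·Δh = 192.0 kg/min × -591.94 kJ/kg = -113650 kJ/min
|Q| = 1894.2 kW = 6819.1 MJ/h

Q_c = 6820 MJ/h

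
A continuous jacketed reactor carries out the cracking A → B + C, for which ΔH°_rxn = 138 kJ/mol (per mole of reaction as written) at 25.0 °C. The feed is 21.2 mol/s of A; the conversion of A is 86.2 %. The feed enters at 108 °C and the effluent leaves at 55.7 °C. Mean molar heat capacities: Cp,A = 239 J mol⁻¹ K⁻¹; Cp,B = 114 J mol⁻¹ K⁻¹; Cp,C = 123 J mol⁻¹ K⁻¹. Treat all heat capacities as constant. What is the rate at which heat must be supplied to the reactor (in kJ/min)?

Extent of reaction ξ = 0.862 × 21.2 = 18.274 mol/s
Reaction term: ξ·ΔH°_rxn = 18.274 × 138 = 2521.9 kJ/s
Sensible, feed 108→25 °C: -420.54 kJ/s
Outlet flows (mol/s): A 2.9256, B 18.274, C 18.274
Sensible, products 25→55.7 °C: 154.43 kJ/s
Q = ΔH = 2255.8 kJ/s = 2255.8 kW
Heat supplied = 135350 kJ/min

Q_in = 135000 kJ/min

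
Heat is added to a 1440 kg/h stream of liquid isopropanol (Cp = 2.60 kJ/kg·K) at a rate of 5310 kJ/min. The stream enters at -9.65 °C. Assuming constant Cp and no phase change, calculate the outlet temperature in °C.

T_out = 75.4 °C

Q = 5310 kJ/min = 318600 kJ/h
ΔT = Q/(ṁ·Cp) = 318600/(1440×2.60) = 85.096 K
T_out = -9.65 + 85.096 = 75.446 °C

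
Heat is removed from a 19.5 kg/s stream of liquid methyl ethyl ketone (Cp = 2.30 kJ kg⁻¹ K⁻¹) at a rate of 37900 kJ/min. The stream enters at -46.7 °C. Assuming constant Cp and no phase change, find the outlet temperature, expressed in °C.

T_out = -60.8 °C

Q = 37900 kJ/min = 631.67 kJ/s
ΔT = Q/(ṁ·Cp) = 631.67/(19.5×2.30) = 14.084 K
T_out = -46.7 − 14.084 = -60.784 °C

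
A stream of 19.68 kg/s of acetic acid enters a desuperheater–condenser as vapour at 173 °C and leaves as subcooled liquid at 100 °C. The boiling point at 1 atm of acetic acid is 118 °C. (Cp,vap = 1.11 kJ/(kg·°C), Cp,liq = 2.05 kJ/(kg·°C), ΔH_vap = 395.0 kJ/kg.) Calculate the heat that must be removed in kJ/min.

vapour 173→118 °C: -61.05 kJ/kg
condensation at 118 °C: -395 kJ/kg
liquid 118→100 °C: -36.9 kJ/kg
Δh = -61.05 + -395 + -36.9 = -492.95 kJ/kg
Q = ṁ·Δh = 19.68 kg/s × -492.95 kJ/kg = -9701.3 kJ/s
|Q| = 9701.3 kW = 582080 kJ/min

Q_c = 582000 kJ/min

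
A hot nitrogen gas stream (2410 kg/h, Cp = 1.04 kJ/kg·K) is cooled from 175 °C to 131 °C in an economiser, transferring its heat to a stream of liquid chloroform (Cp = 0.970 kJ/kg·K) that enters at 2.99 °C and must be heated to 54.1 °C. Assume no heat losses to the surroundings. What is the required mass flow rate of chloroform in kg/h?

ṁ_c = 2220 kg/h

Heat released by hot stream: Q = 2410 × 1.04 × (175 − 131) = 110280 kJ/h
Energy balance on cold side (adiabatic exchanger): Q = ṁ_c·Cp_c·(T_c,out − T_c,in)
ṁ_c = 110280 / [0.970 × (54.1 − 2.99)] = 2224.5 kg/h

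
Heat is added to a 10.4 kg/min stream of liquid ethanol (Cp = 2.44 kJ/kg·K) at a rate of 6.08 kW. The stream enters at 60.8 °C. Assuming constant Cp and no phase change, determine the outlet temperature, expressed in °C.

T_out = 75.2 °C

Q = 6.08 kW = 364.8 kJ/min
ΔT = Q/(ṁ·Cp) = 364.8/(10.4×2.44) = 14.376 K
T_out = 60.8 + 14.376 = 75.176 °C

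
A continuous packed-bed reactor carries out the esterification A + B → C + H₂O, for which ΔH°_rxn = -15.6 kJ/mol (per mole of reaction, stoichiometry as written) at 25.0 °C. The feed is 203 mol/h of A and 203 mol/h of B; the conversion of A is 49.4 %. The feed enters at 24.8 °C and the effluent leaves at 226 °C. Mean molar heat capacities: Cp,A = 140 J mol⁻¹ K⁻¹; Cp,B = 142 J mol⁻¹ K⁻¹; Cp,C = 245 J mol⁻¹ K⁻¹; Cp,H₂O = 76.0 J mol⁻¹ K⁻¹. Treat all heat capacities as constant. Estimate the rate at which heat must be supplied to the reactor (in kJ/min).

Extent of reaction ξ = 0.494 × 203 = 100.28 mol/h
Reaction term: ξ·ΔH°_rxn = 100.28 × -15.6 = -1564.4 kJ/h
Sensible, feed 24.8→25 °C: 11.449 kJ/h
Outlet flows (mol/h): A 102.72, B 102.72, C 100.28, H₂O 100.28
Sensible, products 25→226 °C: 12293 kJ/h
Q = ΔH = 10740 kJ/h = 2.9832 kW
Heat supplied = 178.99 kJ/min

Q_in = 179 kJ/min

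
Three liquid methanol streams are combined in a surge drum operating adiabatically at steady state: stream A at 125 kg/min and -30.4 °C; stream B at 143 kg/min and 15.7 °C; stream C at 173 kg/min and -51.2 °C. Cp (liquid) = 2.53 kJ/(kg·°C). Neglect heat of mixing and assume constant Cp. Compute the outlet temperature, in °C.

T_out = -23.6 °C

Energy balance with Q = 0: Σ ṁᵢCp,ᵢ(T_out − Tᵢ) = 0
Σ ṁᵢCp,ᵢTᵢ = 125×2.53×-30.4 + 143×2.53×15.7 + 173×2.53×-51.2 = -26344
Σ ṁᵢCp,ᵢ = 125×2.53 + 143×2.53 + 173×2.53 = 1115.7
T_out = -26344 / 1115.7 = -23.611 °C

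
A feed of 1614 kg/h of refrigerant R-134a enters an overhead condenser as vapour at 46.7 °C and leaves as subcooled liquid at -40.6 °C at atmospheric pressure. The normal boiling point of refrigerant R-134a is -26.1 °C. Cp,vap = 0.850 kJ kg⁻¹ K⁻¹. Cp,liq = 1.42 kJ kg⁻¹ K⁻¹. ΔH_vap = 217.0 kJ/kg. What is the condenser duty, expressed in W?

vapour 46.7→-26.1 °C: -61.88 kJ/kg
condensation at -26.1 °C: -217 kJ/kg
liquid -26.1→-40.6 °C: -20.59 kJ/kg
Δh = -61.88 + -217 + -20.59 = -299.47 kJ/kg
Q = ṁ·Δh = 1614 kg/h × -299.47 kJ/kg = -483340 kJ/h
|Q| = 134.26 kW = 134260 W

Q_c = 134000 W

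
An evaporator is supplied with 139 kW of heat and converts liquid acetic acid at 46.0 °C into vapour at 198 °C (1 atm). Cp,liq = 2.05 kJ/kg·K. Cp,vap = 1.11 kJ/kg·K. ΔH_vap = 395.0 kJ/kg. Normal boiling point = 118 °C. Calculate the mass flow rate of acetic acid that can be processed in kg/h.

Δh = 2.05×(118−46.0) + 395.0 + 1.11×(198−118) = 631.4 kJ/kg
Q = 139 kW = 139 kJ/s = 500400 kJ/h
ṁ = Q/Δh = 500400 / 631.4 = 792.52 kg/h

ṁ = 793 kg/h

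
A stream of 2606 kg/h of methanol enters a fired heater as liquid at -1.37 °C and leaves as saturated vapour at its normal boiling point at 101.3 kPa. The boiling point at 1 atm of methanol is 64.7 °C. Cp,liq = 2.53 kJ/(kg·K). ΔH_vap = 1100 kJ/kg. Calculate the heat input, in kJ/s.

liquid -1.37→64.7 °C: 167.16 kJ/kg
vaporisation at 64.7 °C: 1100 kJ/kg
Δh = 167.16 + 1100 = 1267.2 kJ/kg
Q = ṁ·Δh = 2606 kg/h × 1267.2 kJ/kg = 3.3022e+06 kJ/h
|Q| = 917.28 kW

Q = 917 kJ/s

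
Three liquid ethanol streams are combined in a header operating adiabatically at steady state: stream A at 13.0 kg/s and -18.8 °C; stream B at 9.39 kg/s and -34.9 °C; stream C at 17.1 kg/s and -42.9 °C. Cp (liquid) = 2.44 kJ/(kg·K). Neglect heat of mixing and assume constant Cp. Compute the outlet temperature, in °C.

T_out = -33.1 °C

No heat crosses the boundary, so H_out = H_in.
Σ ṁᵢCp,ᵢTᵢ = 13.0×2.44×-18.8 + 9.39×2.44×-34.9 + 17.1×2.44×-42.9 = -3185.9
Σ ṁᵢCp,ᵢ = 13.0×2.44 + 9.39×2.44 + 17.1×2.44 = 96.356
T_out = -3185.9 / 96.356 = -33.064 °C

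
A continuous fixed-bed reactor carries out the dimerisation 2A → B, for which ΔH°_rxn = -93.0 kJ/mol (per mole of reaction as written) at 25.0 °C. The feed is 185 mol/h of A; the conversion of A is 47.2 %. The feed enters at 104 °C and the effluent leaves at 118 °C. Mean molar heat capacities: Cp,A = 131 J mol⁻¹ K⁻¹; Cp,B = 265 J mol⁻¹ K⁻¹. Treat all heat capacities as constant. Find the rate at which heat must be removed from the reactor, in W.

Extent of reaction ξ = 0.472 × 185 / 2 = 43.66 mol/h
Reaction term: ξ·ΔH°_rxn = 43.66 × -93.0 = -4060.4 kJ/h
Sensible, feed 104→25 °C: -1914.6 kJ/h
Outlet flows (mol/h): A 97.68, B 43.66
Sensible, products 25→118 °C: 2266 kJ/h
Q = ΔH = -3708.9 kJ/h = -1.0303 kW
Heat removed = 1030.3 W

Q_out = 1030 W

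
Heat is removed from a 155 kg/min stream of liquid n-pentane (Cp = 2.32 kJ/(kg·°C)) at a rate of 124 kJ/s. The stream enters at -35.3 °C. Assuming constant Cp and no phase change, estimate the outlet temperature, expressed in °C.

T_out = -56.0 °C

Q = 124 kJ/s = 7440 kJ/min
ΔT = Q/(ṁ·Cp) = 7440/(155×2.32) = 20.69 K
T_out = -35.3 − 20.69 = -55.99 °C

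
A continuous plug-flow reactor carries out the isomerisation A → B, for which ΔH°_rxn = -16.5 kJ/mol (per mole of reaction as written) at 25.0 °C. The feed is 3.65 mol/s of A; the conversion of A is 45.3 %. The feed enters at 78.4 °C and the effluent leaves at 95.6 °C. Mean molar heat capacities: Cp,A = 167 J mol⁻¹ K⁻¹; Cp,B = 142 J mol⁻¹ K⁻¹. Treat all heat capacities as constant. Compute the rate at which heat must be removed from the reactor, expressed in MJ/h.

Extent of reaction ξ = 0.453 × 3.65 = 1.6535 mol/s
Reaction term: ξ·ΔH°_rxn = 1.6535 × -16.5 = -27.282 kJ/s
Sensible, feed 78.4→25 °C: -32.55 kJ/s
Outlet flows (mol/s): A 1.9965, B 1.6535
Sensible, products 25→95.6 °C: 40.116 kJ/s
Q = ΔH = -19.716 kJ/s = -19.716 kW
Heat removed = 70.978 MJ/h

Q_out = 71.0 MJ/h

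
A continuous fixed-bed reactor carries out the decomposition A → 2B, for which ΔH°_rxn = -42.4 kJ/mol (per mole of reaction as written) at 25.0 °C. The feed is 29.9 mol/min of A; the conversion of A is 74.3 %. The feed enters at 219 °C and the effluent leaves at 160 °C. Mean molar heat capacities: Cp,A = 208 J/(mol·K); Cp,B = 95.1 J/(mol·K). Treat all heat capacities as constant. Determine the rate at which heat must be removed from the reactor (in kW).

Q_out = 22.7 kW

Extent of reaction ξ = 0.743 × 29.9 = 22.216 mol/min
Reaction term: ξ·ΔH°_rxn = 22.216 × -42.4 = -941.95 kJ/min
Sensible, feed 219→25 °C: -1206.5 kJ/min
Outlet flows (mol/min): A 7.6843, B 44.431
Sensible, products 25→160 °C: 786.21 kJ/min
Q = ΔH = -1362.3 kJ/min = -22.704 kW
Heat removed = 22.704 kW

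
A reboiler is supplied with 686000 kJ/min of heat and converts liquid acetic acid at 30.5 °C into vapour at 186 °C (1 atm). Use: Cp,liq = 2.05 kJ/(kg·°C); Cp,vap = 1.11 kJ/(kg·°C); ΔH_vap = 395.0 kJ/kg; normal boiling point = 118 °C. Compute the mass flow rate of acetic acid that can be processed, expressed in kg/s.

ṁ = 17.6 kg/s

Δh = 2.05×(118−30.5) + 395.0 + 1.11×(186−118) = 649.86 kJ/kg
Q = 686000 kJ/min = 11433 kJ/s = 11433 kJ/s
ṁ = Q/Δh = 11433 / 649.86 = 17.594 kg/s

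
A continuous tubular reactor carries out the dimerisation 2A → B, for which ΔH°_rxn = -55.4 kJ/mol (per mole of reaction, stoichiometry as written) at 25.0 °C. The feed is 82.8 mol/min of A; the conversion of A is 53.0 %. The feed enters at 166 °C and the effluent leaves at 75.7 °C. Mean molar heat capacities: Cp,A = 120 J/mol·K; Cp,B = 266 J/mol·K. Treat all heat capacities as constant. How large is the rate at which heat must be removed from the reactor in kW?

Extent of reaction ξ = 0.530 × 82.8 / 2 = 21.942 mol/min
Reaction term: ξ·ΔH°_rxn = 21.942 × -55.4 = -1215.6 kJ/min
Sensible, feed 166→25 °C: -1401 kJ/min
Outlet flows (mol/min): A 38.916, B 21.942
Sensible, products 25→75.7 °C: 532.68 kJ/min
Q = ΔH = -2083.9 kJ/min = -34.731 kW
Heat removed = 34.731 kW

Q_out = 34.7 kW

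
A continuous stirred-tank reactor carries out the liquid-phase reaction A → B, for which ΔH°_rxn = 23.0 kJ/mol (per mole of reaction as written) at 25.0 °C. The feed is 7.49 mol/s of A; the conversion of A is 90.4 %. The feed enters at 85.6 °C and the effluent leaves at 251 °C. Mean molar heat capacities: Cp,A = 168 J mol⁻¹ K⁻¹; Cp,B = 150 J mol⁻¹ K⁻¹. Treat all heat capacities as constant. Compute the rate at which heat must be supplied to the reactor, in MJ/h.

Q_in = 1210 MJ/h

Extent of reaction ξ = 0.904 × 7.49 = 6.771 mol/s
Reaction term: ξ·ΔH°_rxn = 6.771 × 23.0 = 155.73 kJ/s
Sensible, feed 85.6→25 °C: -76.254 kJ/s
Outlet flows (mol/s): A 0.71904, B 6.771
Sensible, products 25→251 °C: 256.84 kJ/s
Q = ΔH = 336.31 kJ/s = 336.31 kW
Heat supplied = 1210.7 MJ/h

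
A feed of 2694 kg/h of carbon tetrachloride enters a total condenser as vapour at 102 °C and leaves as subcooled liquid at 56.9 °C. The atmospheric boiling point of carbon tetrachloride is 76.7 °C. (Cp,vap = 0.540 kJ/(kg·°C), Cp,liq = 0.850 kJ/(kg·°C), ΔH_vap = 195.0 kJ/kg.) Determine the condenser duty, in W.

vapour 102→76.7 °C: -13.662 kJ/kg
condensation at 76.7 °C: -195 kJ/kg
liquid 76.7→56.9 °C: -16.83 kJ/kg
Δh = -13.662 + -195 + -16.83 = -225.49 kJ/kg
Q = ṁ·Δh = 2694 kg/h × -225.49 kJ/kg = -607480 kJ/h
|Q| = 168.74 kW = 168740 W

Q_c = 169000 W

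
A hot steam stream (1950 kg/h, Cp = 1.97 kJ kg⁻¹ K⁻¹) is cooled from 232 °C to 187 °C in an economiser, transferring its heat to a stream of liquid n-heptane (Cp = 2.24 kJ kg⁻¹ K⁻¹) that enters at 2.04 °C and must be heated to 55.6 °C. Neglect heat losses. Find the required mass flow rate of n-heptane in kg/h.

Heat released by hot stream: Q = 1950 × 1.97 × (232 − 187) = 172870 kJ/h
Energy balance on cold side (adiabatic exchanger): Q = ṁ_c·Cp_c·(T_c,out − T_c,in)
ṁ_c = 172870 / [2.24 × (55.6 − 2.04)] = 1440.9 kg/h

ṁ_c = 1440 kg/h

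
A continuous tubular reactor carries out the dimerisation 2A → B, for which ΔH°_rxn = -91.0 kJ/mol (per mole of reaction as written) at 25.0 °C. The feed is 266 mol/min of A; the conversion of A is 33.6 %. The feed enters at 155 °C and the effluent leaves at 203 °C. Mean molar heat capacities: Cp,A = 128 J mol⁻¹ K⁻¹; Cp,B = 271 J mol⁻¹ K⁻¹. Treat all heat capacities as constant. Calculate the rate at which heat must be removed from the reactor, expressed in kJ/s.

Extent of reaction ξ = 0.336 × 266 / 2 = 44.688 mol/min
Reaction term: ξ·ΔH°_rxn = 44.688 × -91.0 = -4066.6 kJ/min
Sensible, feed 155→25 °C: -4426.2 kJ/min
Outlet flows (mol/min): A 176.62, B 44.688
Sensible, products 25→203 °C: 6179.9 kJ/min
Q = ΔH = -2313 kJ/min = -38.55 kW
Heat removed = 38.55 kJ/s

Q_out = 38.5 kJ/s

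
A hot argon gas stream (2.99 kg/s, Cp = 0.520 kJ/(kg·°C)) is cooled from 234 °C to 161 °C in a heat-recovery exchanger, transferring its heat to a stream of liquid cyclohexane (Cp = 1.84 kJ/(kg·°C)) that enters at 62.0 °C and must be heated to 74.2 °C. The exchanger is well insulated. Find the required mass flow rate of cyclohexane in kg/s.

Heat released by hot stream: Q = 2.99 × 0.520 × (234 − 161) = 113.5 kJ/s
Energy balance on cold side (adiabatic exchanger): Q = ṁ_c·Cp_c·(T_c,out − T_c,in)
ṁ_c = 113.5 / [1.84 × (74.2 − 62.0)] = 5.0561 kg/s

ṁ_c = 5.06 kg/s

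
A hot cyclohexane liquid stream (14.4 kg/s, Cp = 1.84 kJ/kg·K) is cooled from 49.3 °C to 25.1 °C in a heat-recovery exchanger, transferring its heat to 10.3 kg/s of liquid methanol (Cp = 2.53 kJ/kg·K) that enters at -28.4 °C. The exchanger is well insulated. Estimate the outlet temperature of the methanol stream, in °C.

T_c,out = -3.79 °C

Heat released by hot stream: Q = 14.4 × 1.84 × (49.3 − 25.1) = 641.2 kJ/s
Energy balance on cold side (adiabatic exchanger): Q = ṁ_c·Cp_c·(T_c,out − T_c,in)
T_c,out = -28.4 + 641.2/(10.3 × 2.53) = -3.7942 °C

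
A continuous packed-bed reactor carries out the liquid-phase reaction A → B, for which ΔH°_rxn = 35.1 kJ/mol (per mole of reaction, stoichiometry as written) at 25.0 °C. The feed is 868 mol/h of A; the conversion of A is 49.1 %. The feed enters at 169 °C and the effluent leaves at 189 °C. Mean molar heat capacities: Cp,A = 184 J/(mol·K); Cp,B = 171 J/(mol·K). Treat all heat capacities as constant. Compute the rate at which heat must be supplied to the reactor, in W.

Q_in = 4790 W

Extent of reaction ξ = 0.491 × 868 = 426.19 mol/h
Reaction term: ξ·ΔH°_rxn = 426.19 × 35.1 = 14959 kJ/h
Sensible, feed 169→25 °C: -22999 kJ/h
Outlet flows (mol/h): A 441.81, B 426.19
Sensible, products 25→189 °C: 25284 kJ/h
Q = ΔH = 17245 kJ/h = 4.7902 kW
Heat supplied = 4790.2 W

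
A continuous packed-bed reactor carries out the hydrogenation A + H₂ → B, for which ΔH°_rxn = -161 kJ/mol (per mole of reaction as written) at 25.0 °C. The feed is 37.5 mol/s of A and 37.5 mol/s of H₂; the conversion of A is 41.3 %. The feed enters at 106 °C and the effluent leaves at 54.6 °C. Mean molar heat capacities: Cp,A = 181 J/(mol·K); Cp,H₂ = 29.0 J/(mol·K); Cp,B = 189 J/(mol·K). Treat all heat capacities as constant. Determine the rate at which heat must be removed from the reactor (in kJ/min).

Q_out = 174000 kJ/min

Extent of reaction ξ = 0.413 × 37.5 = 15.487 mol/s
Reaction term: ξ·ΔH°_rxn = 15.487 × -161 = -2493.5 kJ/s
Sensible, feed 106→25 °C: -637.88 kJ/s
Outlet flows (mol/s): A 22.013, H₂ 22.013, B 15.487
Sensible, products 25→54.6 °C: 223.47 kJ/s
Q = ΔH = -2907.9 kJ/s = -2907.9 kW
Heat removed = 174470 kJ/min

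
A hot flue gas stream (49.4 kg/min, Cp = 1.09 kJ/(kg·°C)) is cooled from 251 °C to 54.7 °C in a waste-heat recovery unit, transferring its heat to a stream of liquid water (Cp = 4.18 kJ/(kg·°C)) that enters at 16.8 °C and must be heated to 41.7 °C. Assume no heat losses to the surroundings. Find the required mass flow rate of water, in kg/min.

ṁ_c = 102 kg/min

Heat released by hot stream: Q = 49.4 × 1.09 × (251 − 54.7) = 10570 kJ/min
Energy balance on cold side (adiabatic exchanger): Q = ṁ_c·Cp_c·(T_c,out − T_c,in)
ṁ_c = 10570 / [4.18 × (41.7 − 16.8)] = 101.55 kg/min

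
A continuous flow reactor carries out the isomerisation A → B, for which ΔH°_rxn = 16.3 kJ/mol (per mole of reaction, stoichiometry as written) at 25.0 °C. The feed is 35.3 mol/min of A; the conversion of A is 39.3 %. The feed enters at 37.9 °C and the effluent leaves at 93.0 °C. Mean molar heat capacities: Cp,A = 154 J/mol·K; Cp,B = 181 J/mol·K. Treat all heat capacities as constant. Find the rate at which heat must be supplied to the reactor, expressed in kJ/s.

Q_in = 9.19 kJ/s

Extent of reaction ξ = 0.393 × 35.3 = 13.873 mol/min
Reaction term: ξ·ΔH°_rxn = 13.873 × 16.3 = 226.13 kJ/min
Sensible, feed 37.9→25 °C: -70.127 kJ/min
Outlet flows (mol/min): A 21.427, B 13.873
Sensible, products 25→93.0 °C: 395.13 kJ/min
Q = ΔH = 551.13 kJ/min = 9.1856 kW
Heat supplied = 9.1856 kJ/s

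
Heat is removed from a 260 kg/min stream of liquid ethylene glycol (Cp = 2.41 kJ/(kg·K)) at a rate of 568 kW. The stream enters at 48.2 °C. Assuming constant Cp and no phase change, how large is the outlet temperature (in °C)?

T_out = -6.19 °C

Q = 568 kW = 34080 kJ/min
ΔT = Q/(ṁ·Cp) = 34080/(260×2.41) = 54.389 K
T_out = 48.2 − 54.389 = -6.1888 °C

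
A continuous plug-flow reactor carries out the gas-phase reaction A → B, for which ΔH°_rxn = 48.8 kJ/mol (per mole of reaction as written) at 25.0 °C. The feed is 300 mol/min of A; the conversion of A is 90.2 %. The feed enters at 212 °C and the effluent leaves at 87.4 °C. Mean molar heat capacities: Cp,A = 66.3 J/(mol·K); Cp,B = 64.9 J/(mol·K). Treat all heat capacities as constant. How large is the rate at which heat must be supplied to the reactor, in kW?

Extent of reaction ξ = 0.902 × 300 = 270.6 mol/min
Reaction term: ξ·ΔH°_rxn = 270.6 × 48.8 = 13205 kJ/min
Sensible, feed 212→25 °C: -3719.4 kJ/min
Outlet flows (mol/min): A 29.4, B 270.6
Sensible, products 25→87.4 °C: 1217.5 kJ/min
Q = ΔH = 10703 kJ/min = 178.39 kW
Heat supplied = 178.39 kW

Q_in = 178 kW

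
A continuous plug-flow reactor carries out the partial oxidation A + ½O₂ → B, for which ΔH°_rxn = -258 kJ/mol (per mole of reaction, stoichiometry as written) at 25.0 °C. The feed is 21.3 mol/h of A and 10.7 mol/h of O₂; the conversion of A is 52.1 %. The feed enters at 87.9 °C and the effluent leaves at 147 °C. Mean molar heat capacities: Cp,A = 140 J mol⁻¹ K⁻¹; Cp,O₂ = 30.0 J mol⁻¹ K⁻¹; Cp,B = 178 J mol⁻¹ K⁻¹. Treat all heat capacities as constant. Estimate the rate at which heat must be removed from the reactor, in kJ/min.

Q_out = 43.9 kJ/min

Extent of reaction ξ = 0.521 × 21.3 = 11.097 mol/h
Reaction term: ξ·ΔH°_rxn = 11.097 × -258 = -2863.1 kJ/h
Sensible, feed 87.9→25 °C: -207.76 kJ/h
Outlet flows (mol/h): A 10.203, O₂ 5.1513, B 11.097
Sensible, products 25→147 °C: 434.11 kJ/h
Q = ΔH = -2636.8 kJ/h = -0.73243 kW
Heat removed = 43.946 kJ/min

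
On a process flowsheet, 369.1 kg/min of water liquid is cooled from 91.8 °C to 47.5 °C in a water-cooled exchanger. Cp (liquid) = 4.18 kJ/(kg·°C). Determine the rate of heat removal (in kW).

Q = ṁ·Cp·ΔT = 369.1 × 4.18 × (47.5 − 91.8) = -68348 kJ/min
Converting: 68348 / 60 s = 1139.1 kW

Q_c = 1140 kW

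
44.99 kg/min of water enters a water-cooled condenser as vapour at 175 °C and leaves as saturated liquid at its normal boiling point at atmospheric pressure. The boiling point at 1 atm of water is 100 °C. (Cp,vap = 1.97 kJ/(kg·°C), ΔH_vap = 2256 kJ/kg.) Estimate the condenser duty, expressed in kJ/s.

vapour 175→100 °C: -147.75 kJ/kg
condensation at 100 °C: -2256 kJ/kg
Δh = -147.75 + -2256 = -2403.8 kJ/kg
Q = ṁ·Δh = 44.99 kg/min × -2403.8 kJ/kg = -108140 kJ/min
|Q| = 1802.4 kW

Q_c = 1800 kJ/s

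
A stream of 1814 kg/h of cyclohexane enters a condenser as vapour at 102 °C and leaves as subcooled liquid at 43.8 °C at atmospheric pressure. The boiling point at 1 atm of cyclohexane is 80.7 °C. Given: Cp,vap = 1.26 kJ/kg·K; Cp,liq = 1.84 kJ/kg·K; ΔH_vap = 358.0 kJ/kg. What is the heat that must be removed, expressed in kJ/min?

vapour 102→80.7 °C: -26.838 kJ/kg
condensation at 80.7 °C: -358 kJ/kg
liquid 80.7→43.8 °C: -67.896 kJ/kg
Δh = -26.838 + -358 + -67.896 = -452.73 kJ/kg
Q = ṁ·Δh = 1814 kg/h × -452.73 kJ/kg = -821260 kJ/h
|Q| = 228.13 kW = 13688 kJ/min

Q_c = 13700 kJ/min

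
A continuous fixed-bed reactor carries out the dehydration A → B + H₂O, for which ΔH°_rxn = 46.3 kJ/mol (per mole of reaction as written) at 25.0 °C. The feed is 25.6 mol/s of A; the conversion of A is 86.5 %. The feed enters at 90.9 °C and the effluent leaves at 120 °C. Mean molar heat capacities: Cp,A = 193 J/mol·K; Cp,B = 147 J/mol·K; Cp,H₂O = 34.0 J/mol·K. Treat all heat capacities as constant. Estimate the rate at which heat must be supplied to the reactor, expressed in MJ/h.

Extent of reaction ξ = 0.865 × 25.6 = 22.144 mol/s
Reaction term: ξ·ΔH°_rxn = 22.144 × 46.3 = 1025.3 kJ/s
Sensible, feed 90.9→25 °C: -325.6 kJ/s
Outlet flows (mol/s): A 3.456, B 22.144, H₂O 22.144
Sensible, products 25→120 °C: 444.13 kJ/s
Q = ΔH = 1143.8 kJ/s = 1143.8 kW
Heat supplied = 4117.7 MJ/h

Q_in = 4120 MJ/h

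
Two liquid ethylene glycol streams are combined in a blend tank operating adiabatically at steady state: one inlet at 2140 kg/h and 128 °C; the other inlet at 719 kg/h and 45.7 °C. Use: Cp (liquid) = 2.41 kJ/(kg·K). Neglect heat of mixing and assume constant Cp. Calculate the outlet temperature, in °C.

T_out = 107 °C

Energy balance with Q = 0: Σ ṁᵢCp,ᵢ(T_out − Tᵢ) = 0
Σ ṁᵢCp,ᵢTᵢ = 2140×2.41×128 + 719×2.41×45.7 = 739340
Σ ṁᵢCp,ᵢ = 2140×2.41 + 719×2.41 = 6890.2
T_out = 739340 / 6890.2 = 107.3 °C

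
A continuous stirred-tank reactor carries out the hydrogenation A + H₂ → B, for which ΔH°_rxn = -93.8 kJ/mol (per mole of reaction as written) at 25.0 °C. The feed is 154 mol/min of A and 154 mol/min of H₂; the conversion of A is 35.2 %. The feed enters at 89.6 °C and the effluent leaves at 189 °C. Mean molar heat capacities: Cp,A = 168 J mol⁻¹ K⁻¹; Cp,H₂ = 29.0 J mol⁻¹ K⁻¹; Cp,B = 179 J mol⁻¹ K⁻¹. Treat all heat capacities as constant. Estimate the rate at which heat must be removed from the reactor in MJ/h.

Q_out = 134 MJ/h

Extent of reaction ξ = 0.352 × 154 = 54.208 mol/min
Reaction term: ξ·ΔH°_rxn = 54.208 × -93.8 = -5084.7 kJ/min
Sensible, feed 89.6→25 °C: -1959.8 kJ/min
Outlet flows (mol/min): A 99.792, H₂ 99.792, B 54.208
Sensible, products 25→189 °C: 4815.4 kJ/min
Q = ΔH = -2229.1 kJ/min = -37.152 kW
Heat removed = 133.75 MJ/h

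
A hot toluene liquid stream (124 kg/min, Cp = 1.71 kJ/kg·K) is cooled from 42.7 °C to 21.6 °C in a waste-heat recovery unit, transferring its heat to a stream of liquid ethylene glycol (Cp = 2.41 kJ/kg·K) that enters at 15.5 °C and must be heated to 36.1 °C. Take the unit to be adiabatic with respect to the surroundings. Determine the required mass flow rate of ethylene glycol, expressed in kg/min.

ṁ_c = 90.1 kg/min

Heat released by hot stream: Q = 124 × 1.71 × (42.7 − 21.6) = 4474 kJ/min
Energy balance on cold side (adiabatic exchanger): Q = ṁ_c·Cp_c·(T_c,out − T_c,in)
ṁ_c = 4474 / [2.41 × (36.1 − 15.5)] = 90.119 kg/min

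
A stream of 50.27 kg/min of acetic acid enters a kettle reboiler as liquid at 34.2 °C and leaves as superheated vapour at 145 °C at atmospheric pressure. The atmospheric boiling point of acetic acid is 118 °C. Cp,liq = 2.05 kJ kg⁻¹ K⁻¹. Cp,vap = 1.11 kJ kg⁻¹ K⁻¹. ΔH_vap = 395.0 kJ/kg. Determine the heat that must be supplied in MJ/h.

liquid 34.2→118 °C: 171.79 kJ/kg
vaporisation at 118 °C: 395 kJ/kg
vapour 118→145 °C: 29.97 kJ/kg
Δh = 171.79 + 395 + 29.97 = 596.76 kJ/kg
Q = ṁ·Δh = 50.27 kg/min × 596.76 kJ/kg = 29999 kJ/min
|Q| = 499.99 kW = 1799.9 MJ/h

Q = 1800 MJ/h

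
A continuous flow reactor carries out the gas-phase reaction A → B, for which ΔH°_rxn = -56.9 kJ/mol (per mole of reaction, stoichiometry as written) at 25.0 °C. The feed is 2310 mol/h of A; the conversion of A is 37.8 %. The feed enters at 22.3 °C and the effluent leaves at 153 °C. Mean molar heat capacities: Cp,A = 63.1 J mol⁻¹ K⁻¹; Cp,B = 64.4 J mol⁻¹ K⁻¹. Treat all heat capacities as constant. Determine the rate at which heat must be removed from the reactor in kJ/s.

Q_out = 8.47 kJ/s

Extent of reaction ξ = 0.378 × 2310 = 873.18 mol/h
Reaction term: ξ·ΔH°_rxn = 873.18 × -56.9 = -49684 kJ/h
Sensible, feed 22.3→25 °C: 393.55 kJ/h
Outlet flows (mol/h): A 1436.8, B 873.18
Sensible, products 25→153 °C: 18803 kJ/h
Q = ΔH = -30488 kJ/h = -8.4688 kW
Heat removed = 8.4688 kJ/s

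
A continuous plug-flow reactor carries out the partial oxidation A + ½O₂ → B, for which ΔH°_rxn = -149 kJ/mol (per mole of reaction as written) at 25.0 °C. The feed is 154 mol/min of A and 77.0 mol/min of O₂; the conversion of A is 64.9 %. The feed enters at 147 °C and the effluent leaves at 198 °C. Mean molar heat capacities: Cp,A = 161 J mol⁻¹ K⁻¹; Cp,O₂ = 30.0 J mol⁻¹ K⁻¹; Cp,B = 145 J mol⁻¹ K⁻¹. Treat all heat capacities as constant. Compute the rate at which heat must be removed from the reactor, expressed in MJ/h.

Extent of reaction ξ = 0.649 × 154 = 99.946 mol/min
Reaction term: ξ·ΔH°_rxn = 99.946 × -149 = -14892 kJ/min
Sensible, feed 147→25 °C: -3306.7 kJ/min
Outlet flows (mol/min): A 54.054, O₂ 27.027, B 99.946
Sensible, products 25→198 °C: 4153 kJ/min
Q = ΔH = -14046 kJ/min = -234.09 kW
Heat removed = 842.74 MJ/h

Q_out = 843 MJ/h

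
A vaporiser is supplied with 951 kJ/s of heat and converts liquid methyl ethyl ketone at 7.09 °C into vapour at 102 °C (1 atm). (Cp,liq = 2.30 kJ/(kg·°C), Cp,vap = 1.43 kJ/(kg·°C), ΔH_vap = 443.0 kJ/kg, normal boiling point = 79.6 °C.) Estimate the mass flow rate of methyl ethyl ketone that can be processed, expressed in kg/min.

ṁ = 88.9 kg/min

Δh = 2.30×(79.6−7.09) + 443.0 + 1.43×(102−79.6) = 641.8 kJ/kg
Q = 951 kJ/s = 951 kJ/s = 57060 kJ/min
ṁ = Q/Δh = 57060 / 641.8 = 88.906 kg/min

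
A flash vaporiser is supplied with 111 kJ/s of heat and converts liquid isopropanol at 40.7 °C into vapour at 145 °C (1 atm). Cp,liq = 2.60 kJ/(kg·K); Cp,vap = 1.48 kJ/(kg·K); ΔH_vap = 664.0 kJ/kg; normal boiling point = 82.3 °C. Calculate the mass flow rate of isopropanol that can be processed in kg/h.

Δh = 2.60×(82.3−40.7) + 664.0 + 1.48×(145−82.3) = 864.96 kJ/kg
Q = 111 kJ/s = 111 kJ/s = 399600 kJ/h
ṁ = Q/Δh = 399600 / 864.96 = 461.99 kg/h

ṁ = 462 kg/h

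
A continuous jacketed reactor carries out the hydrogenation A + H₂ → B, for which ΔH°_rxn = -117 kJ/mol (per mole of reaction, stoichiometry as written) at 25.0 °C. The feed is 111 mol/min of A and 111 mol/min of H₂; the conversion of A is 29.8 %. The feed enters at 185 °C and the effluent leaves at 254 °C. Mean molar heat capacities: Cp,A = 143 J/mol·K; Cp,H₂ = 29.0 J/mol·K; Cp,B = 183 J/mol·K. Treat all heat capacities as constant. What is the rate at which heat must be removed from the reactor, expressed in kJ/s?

Q_out = 41.2 kJ/s

Extent of reaction ξ = 0.298 × 111 = 33.078 mol/min
Reaction term: ξ·ΔH°_rxn = 33.078 × -117 = -3870.1 kJ/min
Sensible, feed 185→25 °C: -3054.7 kJ/min
Outlet flows (mol/min): A 77.922, H₂ 77.922, B 33.078
Sensible, products 25→254 °C: 4455.4 kJ/min
Q = ΔH = -2469.5 kJ/min = -41.158 kW
Heat removed = 41.158 kJ/s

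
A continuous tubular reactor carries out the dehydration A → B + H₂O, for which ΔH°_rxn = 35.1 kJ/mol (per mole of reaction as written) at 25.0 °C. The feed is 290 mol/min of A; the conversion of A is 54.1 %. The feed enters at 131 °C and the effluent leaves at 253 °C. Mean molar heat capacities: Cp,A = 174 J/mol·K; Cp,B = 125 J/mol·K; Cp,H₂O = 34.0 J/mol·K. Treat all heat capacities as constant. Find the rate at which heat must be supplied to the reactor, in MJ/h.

Extent of reaction ξ = 0.541 × 290 = 156.89 mol/min
Reaction term: ξ·ΔH°_rxn = 156.89 × 35.1 = 5506.8 kJ/min
Sensible, feed 131→25 °C: -5348.8 kJ/min
Outlet flows (mol/min): A 133.11, B 156.89, H₂O 156.89
Sensible, products 25→253 °C: 10968 kJ/min
Q = ΔH = 11126 kJ/min = 185.44 kW
Heat supplied = 667.58 MJ/h

Q_in = 668 MJ/h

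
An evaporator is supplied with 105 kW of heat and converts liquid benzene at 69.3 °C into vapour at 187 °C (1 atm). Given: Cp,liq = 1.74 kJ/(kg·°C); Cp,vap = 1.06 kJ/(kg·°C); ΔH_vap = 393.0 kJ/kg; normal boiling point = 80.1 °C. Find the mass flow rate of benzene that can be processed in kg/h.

ṁ = 720 kg/h

Δh = 1.74×(80.1−69.3) + 393.0 + 1.06×(187−80.1) = 525.11 kJ/kg
Q = 105 kW = 105 kJ/s = 378000 kJ/h
ṁ = Q/Δh = 378000 / 525.11 = 719.85 kg/h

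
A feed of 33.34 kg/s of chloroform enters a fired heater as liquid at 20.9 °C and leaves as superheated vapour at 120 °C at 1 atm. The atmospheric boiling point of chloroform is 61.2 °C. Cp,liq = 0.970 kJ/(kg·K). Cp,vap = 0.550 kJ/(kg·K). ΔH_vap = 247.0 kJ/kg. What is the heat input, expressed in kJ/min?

Q = 637000 kJ/min

liquid 20.9→61.2 °C: 39.091 kJ/kg
vaporisation at 61.2 °C: 247 kJ/kg
vapour 61.2→120 °C: 32.34 kJ/kg
Δh = 39.091 + 247 + 32.34 = 318.43 kJ/kg
Q = ṁ·Δh = 33.34 kg/s × 318.43 kJ/kg = 10616 kJ/s
|Q| = 10616 kW = 636990 kJ/min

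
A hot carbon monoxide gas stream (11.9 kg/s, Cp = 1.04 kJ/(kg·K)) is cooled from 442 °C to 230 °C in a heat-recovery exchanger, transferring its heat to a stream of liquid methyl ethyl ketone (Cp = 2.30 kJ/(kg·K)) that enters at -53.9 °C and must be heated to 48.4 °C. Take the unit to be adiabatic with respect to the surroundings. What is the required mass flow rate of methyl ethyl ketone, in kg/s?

ṁ_c = 11.2 kg/s

Heat released by hot stream: Q = 11.9 × 1.04 × (442 − 230) = 2623.7 kJ/s
Energy balance on cold side (adiabatic exchanger): Q = ṁ_c·Cp_c·(T_c,out − T_c,in)
ṁ_c = 2623.7 / [2.30 × (48.4 − -53.9)] = 11.151 kg/s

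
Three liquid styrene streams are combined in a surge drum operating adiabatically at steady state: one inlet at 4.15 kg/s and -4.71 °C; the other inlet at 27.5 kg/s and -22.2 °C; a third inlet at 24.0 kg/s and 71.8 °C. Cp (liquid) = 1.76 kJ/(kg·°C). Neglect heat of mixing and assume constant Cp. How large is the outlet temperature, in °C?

T_out = 19.6 °C

No heat crosses the boundary, so H_out = H_in.
T_out = Σ ṁᵢCp,ᵢTᵢ / Σ ṁᵢCp,ᵢ
      = 1924 / 97.944 = 19.643 °C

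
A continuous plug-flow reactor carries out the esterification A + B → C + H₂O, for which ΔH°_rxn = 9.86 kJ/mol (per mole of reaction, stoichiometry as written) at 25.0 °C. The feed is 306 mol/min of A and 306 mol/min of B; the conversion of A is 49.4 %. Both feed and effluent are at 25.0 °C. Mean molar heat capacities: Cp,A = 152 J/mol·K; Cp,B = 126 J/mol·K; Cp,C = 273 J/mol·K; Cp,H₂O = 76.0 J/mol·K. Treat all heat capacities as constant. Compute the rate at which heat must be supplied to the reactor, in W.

Extent of reaction ξ = 0.494 × 306 = 151.16 mol/min
Reaction term: ξ·ΔH°_rxn = 151.16 × 9.86 = 1490.5 kJ/min
Q = ΔH = 1490.5 kJ/min = 24.841 kW
Heat supplied = 24841 W

Q_in = 24800 W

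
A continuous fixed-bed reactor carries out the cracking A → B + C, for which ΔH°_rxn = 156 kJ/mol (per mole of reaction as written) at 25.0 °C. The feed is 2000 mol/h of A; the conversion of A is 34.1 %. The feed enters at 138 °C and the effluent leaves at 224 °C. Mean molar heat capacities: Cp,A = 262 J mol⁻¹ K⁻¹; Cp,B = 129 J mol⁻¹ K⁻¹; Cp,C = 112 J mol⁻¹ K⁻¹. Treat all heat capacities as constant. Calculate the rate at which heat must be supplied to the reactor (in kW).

Extent of reaction ξ = 0.341 × 2000 = 682 mol/h
Reaction term: ξ·ΔH°_rxn = 682 × 156 = 106390 kJ/h
Sensible, feed 138→25 °C: -59212 kJ/h
Outlet flows (mol/h): A 1318, B 682, C 682
Sensible, products 25→224 °C: 101430 kJ/h
Q = ΔH = 148610 kJ/h = 41.279 kW
Heat supplied = 41.279 kW

Q_in = 41.3 kW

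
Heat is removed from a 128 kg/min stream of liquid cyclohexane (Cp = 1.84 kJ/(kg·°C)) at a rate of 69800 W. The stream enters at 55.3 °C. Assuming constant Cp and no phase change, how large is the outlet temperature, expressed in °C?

Q = 69800 W = 4188 kJ/min
ΔT = Q/(ṁ·Cp) = 4188/(128×1.84) = 17.782 K
T_out = 55.3 − 17.782 = 37.518 °C

T_out = 37.5 °C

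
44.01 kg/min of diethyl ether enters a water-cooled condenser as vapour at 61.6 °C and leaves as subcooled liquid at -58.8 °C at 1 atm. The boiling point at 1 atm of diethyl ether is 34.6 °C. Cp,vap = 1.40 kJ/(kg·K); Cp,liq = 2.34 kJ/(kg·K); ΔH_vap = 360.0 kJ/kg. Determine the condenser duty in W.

Q_c = 452000 W

vapour 61.6→34.6 °C: -37.8 kJ/kg
condensation at 34.6 °C: -360 kJ/kg
liquid 34.6→-58.8 °C: -218.56 kJ/kg
Δh = -37.8 + -360 + -218.56 = -616.36 kJ/kg
Q = ṁ·Δh = 44.01 kg/min × -616.36 kJ/kg = -27126 kJ/min
|Q| = 452.1 kW = 452100 W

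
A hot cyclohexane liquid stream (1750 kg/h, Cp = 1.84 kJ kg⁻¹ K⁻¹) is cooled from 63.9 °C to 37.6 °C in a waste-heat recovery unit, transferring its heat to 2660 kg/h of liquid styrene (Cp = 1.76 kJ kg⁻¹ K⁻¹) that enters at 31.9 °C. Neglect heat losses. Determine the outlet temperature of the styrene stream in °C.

Heat released by hot stream: Q = 1750 × 1.84 × (63.9 − 37.6) = 84686 kJ/h
Energy balance on cold side (adiabatic exchanger): Q = ṁ_c·Cp_c·(T_c,out − T_c,in)
T_c,out = 31.9 + 84686/(2660 × 1.76) = 49.989 °C

T_c,out = 50.0 °C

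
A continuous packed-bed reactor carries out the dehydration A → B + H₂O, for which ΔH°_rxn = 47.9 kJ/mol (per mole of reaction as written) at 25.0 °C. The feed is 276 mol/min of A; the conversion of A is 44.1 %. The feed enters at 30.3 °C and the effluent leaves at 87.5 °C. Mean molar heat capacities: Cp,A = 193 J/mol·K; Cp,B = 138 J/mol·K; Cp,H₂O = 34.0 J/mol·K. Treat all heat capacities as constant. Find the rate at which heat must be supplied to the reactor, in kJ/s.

Extent of reaction ξ = 0.441 × 276 = 121.72 mol/min
Reaction term: ξ·ΔH°_rxn = 121.72 × 47.9 = 5830.2 kJ/min
Sensible, feed 30.3→25 °C: -282.32 kJ/min
Outlet flows (mol/min): A 154.28, B 121.72, H₂O 121.72
Sensible, products 25→87.5 °C: 3169.5 kJ/min
Q = ΔH = 8717.4 kJ/min = 145.29 kW
Heat supplied = 145.29 kJ/s

Q_in = 145 kJ/s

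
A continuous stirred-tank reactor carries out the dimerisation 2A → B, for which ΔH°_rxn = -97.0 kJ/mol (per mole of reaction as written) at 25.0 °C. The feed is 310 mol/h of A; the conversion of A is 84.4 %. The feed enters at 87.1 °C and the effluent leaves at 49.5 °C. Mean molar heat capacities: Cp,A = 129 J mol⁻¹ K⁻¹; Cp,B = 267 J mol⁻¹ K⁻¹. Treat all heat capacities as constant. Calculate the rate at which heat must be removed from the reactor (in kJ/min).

Extent of reaction ξ = 0.844 × 310 / 2 = 130.82 mol/h
Reaction term: ξ·ΔH°_rxn = 130.82 × -97.0 = -12690 kJ/h
Sensible, feed 87.1→25 °C: -2483.4 kJ/h
Outlet flows (mol/h): A 48.36, B 130.82
Sensible, products 25→49.5 °C: 1008.6 kJ/h
Q = ΔH = -14164 kJ/h = -3.9345 kW
Heat removed = 236.07 kJ/min

Q_out = 236 kJ/min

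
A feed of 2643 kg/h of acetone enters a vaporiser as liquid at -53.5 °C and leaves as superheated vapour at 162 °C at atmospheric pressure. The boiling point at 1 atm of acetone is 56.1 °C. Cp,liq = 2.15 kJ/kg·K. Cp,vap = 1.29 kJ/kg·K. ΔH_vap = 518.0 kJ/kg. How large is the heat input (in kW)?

Q = 654 kW

liquid -53.5→56.1 °C: 235.64 kJ/kg
vaporisation at 56.1 °C: 518 kJ/kg
vapour 56.1→162 °C: 136.61 kJ/kg
Δh = 235.64 + 518 + 136.61 = 890.25 kJ/kg
Q = ṁ·Δh = 2643 kg/h × 890.25 kJ/kg = 2.3529e+06 kJ/h
|Q| = 653.59 kW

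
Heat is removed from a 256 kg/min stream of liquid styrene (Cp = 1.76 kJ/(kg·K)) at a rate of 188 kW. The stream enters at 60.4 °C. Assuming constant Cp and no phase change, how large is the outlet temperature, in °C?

T_out = 35.4 °C

Q = 188 kW = 11280 kJ/min
ΔT = Q/(ṁ·Cp) = 11280/(256×1.76) = 25.036 K
T_out = 60.4 − 25.036 = 35.364 °C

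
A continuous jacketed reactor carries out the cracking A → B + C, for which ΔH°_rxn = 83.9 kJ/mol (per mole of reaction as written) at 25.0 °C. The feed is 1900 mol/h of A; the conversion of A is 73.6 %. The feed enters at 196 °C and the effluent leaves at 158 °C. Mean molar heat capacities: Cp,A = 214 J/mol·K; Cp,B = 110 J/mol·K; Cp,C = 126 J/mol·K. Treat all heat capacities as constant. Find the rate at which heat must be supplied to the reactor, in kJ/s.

Extent of reaction ξ = 0.736 × 1900 = 1398.4 mol/h
Reaction term: ξ·ΔH°_rxn = 1398.4 × 83.9 = 117330 kJ/h
Sensible, feed 196→25 °C: -69529 kJ/h
Outlet flows (mol/h): A 501.6, B 1398.4, C 1398.4
Sensible, products 25→158 °C: 58170 kJ/h
Q = ΔH = 105970 kJ/h = 29.435 kW
Heat supplied = 29.435 kJ/s

Q_in = 29.4 kJ/s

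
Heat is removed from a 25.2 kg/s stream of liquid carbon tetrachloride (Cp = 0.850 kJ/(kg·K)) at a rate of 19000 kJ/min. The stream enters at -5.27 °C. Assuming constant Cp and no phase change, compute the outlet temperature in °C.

T_out = -20.1 °C

Q = 19000 kJ/min = 316.67 kJ/s
ΔT = Q/(ṁ·Cp) = 316.67/(25.2×0.850) = 14.784 K
T_out = -5.27 − 14.784 = -20.054 °C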